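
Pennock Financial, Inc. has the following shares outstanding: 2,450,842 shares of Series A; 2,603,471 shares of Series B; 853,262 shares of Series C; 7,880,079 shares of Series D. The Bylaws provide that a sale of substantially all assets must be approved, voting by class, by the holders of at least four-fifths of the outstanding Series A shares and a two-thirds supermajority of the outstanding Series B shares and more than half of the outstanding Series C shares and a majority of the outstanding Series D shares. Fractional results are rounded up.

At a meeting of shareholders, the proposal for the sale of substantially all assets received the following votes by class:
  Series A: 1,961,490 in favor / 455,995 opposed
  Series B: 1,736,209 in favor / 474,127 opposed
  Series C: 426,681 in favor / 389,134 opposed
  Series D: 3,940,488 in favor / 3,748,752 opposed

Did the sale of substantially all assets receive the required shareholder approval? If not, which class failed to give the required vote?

Series A: 4/5 of 2450842 = 1960673.60, rounded up to 1960674; 1,960,674 required, 1,961,490 in favor — approved.
Series B: 2/3 of 2603471 = 1735647.33, rounded up to 1735648; 1,735,648 required, 1,736,209 in favor — approved.
Series C: a majority of 853262 is 426632; 426,632 required, 426,681 in favor — approved.
Series D: a majority of 7880079 is 3940040; 3,940,040 required, 3,940,488 in favor — approved.

Approved — every class gave the required vote.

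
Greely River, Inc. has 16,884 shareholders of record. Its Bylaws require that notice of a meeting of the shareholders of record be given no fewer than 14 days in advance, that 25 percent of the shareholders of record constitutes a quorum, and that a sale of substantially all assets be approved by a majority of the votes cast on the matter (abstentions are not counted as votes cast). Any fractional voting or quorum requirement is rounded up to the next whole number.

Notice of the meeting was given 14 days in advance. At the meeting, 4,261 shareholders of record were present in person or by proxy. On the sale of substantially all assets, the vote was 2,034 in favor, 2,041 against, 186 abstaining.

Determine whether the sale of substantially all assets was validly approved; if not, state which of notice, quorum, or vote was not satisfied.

Notice: 14 days given; 14 required. Satisfied.
Quorum: 25% of 16,884 = 4,221; 4,261 present. Satisfied.
Vote: requires a majority of the votes cast (4,261 − 186 abstaining = 4,075); a majority of 4075 is 2038, so 2,038 needed; 2,034 in favor. Not satisfied.

Invalid — vote requirement not satisfied.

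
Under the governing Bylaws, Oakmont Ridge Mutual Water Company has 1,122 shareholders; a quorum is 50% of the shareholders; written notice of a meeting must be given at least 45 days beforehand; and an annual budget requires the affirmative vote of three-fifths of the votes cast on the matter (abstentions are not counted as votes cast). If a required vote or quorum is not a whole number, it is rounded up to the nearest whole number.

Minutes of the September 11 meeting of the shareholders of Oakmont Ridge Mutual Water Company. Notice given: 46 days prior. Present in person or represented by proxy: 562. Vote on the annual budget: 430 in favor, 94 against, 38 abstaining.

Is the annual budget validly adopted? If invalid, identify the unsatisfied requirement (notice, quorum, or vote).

Notice: 46 days given; 45 required. Satisfied.
Quorum: 50% of 1,122 = 561; 562 present. Satisfied.
Vote: requires three-fifths of the votes cast (562 − 38 abstaining = 524); 3/5 of 524 = 314.40, rounded up to 315, so 315 needed; 430 in favor. Satisfied.

Valid — all requirements satisfied.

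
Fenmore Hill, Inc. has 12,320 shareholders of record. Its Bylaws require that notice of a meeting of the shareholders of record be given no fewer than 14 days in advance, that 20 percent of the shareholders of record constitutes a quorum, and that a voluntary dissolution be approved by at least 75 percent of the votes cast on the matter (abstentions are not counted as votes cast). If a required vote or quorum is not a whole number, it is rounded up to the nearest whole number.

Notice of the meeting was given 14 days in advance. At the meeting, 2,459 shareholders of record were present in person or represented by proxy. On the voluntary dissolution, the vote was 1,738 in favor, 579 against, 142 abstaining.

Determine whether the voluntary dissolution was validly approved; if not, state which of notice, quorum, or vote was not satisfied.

Invalid — quorum requirement not satisfied.

Notice: 14 days given; 14 required. Satisfied.
Quorum: 20% of 12,320 = 2,464; 2,459 present. Not satisfied.
Vote: requires three-fourths of the votes cast (2,459 − 142 abstaining = 2,317); 3/4 of 2317 = 1737.75, rounded up to 1738, so 1,738 needed; 1,738 in favor. Satisfied.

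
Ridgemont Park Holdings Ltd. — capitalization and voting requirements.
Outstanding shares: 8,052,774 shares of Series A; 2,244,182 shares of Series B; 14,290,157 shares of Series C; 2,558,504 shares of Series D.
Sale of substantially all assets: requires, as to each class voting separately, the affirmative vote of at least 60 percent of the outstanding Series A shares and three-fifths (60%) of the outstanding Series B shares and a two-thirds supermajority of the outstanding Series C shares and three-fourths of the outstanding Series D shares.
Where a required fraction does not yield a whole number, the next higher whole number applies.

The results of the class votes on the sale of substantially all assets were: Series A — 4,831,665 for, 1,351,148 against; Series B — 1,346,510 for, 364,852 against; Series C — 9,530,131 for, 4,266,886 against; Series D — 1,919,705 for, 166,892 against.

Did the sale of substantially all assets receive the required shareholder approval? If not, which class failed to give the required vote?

Series A: 3/5 of 8052774 = 4831664.40, rounded up to 4831665; 4,831,665 required, 4,831,665 in favor — approved.
Series B: 3/5 of 2244182 = 1346509.20, rounded up to 1346510; 1,346,510 required, 1,346,510 in favor — approved.
Series C: 2/3 of 14290157 = 9526771.33, rounded up to 9526772; 9,526,772 required, 9,530,131 in favor — approved.
Series D: 3/4 of 2558504 = 1918878; 1,918,878 required, 1,919,705 in favor — approved.

Approved — every class gave the required vote.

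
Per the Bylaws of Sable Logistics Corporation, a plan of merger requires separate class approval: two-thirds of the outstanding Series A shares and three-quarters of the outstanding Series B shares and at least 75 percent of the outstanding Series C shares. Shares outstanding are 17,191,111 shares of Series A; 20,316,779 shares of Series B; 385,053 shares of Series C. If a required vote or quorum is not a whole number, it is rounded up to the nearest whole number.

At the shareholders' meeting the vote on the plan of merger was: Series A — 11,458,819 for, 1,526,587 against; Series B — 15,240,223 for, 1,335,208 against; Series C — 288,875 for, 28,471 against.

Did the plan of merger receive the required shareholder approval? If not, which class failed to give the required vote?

Not approved — the Series A shares did not give the required vote.

Series A: 2/3 of 17191111 = 11460740.67, rounded up to 11460741; 11,460,741 required, 11,458,819 in favor — not approved.
Series B: 3/4 of 20316779 = 15237584.25, rounded up to 15237585; 15,237,585 required, 15,240,223 in favor — approved.
Series C: 3/4 of 385053 = 288789.75, rounded up to 288790; 288,790 required, 288,875 in favor — approved.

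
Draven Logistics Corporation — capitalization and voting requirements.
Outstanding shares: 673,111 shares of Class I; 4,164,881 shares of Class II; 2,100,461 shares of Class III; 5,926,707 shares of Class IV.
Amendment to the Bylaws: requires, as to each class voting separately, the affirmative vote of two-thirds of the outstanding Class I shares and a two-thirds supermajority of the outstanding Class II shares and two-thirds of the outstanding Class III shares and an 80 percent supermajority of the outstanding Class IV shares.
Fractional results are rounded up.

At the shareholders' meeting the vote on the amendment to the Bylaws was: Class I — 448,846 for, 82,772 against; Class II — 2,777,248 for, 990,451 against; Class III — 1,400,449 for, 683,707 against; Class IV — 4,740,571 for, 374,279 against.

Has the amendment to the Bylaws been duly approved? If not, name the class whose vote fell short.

Not approved — the Class IV shares did not give the required vote.

Class I: 2/3 of 673111 = 448740.67, rounded up to 448741; 448,741 required, 448,846 in favor — approved.
Class II: 2/3 of 4164881 = 2776587.33, rounded up to 2776588; 2,776,588 required, 2,777,248 in favor — approved.
Class III: 2/3 of 2100461 = 1400307.33, rounded up to 1400308; 1,400,308 required, 1,400,449 in favor — approved.
Class IV: 4/5 of 5926707 = 4741365.60, rounded up to 4741366; 4,741,366 required, 4,740,571 in favor — not approved.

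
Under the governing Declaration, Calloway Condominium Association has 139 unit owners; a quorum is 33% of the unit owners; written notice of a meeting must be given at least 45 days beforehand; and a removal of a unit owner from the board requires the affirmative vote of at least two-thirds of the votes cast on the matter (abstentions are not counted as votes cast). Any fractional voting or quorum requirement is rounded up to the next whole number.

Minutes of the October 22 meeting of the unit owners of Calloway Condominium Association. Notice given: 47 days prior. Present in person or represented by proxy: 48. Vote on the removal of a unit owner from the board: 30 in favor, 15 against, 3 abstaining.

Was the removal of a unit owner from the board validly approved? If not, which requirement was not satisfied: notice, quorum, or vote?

Notice: 47 days given; 45 required. Satisfied.
Quorum: 33% of 139 = 45.87, rounded up to 46; 48 present. Satisfied.
Vote: requires two-thirds of the votes cast (48 − 3 abstaining = 45); 2/3 of 45 = 30, so 30 needed; 30 in favor. Satisfied.

Valid — all requirements satisfied.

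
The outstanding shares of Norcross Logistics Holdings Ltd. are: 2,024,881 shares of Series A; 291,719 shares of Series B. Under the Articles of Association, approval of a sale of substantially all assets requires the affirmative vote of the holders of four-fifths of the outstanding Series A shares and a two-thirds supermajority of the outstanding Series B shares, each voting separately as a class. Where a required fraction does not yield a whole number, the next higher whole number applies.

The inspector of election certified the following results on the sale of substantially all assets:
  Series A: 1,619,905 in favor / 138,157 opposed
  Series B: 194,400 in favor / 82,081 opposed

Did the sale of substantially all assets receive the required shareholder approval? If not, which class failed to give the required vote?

Series A: 4/5 of 2024881 = 1619904.80, rounded up to 1619905; 1,619,905 required, 1,619,905 in favor — approved.
Series B: 2/3 of 291719 = 194479.33, rounded up to 194480; 194,480 required, 194,400 in favor — not approved.

Not approved — the Series B shares did not give the required vote.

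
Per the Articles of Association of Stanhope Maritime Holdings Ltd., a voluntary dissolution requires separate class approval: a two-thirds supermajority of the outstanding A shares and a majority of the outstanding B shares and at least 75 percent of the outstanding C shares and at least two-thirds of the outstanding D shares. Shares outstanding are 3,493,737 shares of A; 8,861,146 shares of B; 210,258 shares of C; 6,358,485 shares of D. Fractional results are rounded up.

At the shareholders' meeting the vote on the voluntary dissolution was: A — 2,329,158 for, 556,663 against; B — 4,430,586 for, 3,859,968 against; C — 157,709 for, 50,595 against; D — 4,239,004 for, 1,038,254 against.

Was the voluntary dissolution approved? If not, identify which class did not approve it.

A: 2/3 of 3493737 = 2329158; 2,329,158 required, 2,329,158 in favor — approved.
B: a majority of 8861146 is 4430574; 4,430,574 required, 4,430,586 in favor — approved.
C: 3/4 of 210258 = 157693.50, rounded up to 157694; 157,694 required, 157,709 in favor — approved.
D: 2/3 of 6358485 = 4238990; 4,238,990 required, 4,239,004 in favor — approved.

Approved — every class gave the required vote.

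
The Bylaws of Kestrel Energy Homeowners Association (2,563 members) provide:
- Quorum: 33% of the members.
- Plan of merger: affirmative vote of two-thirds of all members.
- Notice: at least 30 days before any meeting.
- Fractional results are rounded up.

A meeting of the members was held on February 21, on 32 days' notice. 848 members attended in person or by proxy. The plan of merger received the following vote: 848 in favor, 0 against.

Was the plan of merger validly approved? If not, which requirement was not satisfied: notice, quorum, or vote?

Notice: 32 days given; 30 required. Satisfied.
Quorum: 33% of 2,563 = 845.79, rounded up to 846; 848 present. Satisfied.
Vote: requires two-thirds of all members (2,563); 2/3 of 2563 = 1708.67, rounded up to 1709, so 1,709 needed; 848 in favor. Not satisfied.

Invalid — vote requirement not satisfied.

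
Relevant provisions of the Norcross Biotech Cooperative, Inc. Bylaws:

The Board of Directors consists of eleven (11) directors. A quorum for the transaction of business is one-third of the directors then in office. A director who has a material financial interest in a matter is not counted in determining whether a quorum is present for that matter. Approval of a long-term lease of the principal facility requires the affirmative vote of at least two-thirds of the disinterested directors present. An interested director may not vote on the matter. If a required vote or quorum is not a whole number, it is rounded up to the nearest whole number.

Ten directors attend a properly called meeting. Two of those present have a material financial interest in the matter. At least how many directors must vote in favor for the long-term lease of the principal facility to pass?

6

The long-term lease of the principal facility requires two-thirds of the disinterested directors present (10 − 2 = 8).
2/3 of 8 = 5.33, rounded up to 6.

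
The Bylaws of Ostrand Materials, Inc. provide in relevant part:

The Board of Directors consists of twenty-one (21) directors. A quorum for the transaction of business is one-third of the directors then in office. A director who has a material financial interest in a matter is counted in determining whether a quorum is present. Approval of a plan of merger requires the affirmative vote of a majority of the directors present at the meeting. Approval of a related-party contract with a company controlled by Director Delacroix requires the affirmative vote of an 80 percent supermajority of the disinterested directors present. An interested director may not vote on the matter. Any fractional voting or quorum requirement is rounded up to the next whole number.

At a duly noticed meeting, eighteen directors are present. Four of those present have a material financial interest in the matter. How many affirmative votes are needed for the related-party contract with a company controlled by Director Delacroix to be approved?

The related-party contract with a company controlled by Director Delacroix requires four-fifths of the disinterested directors present (18 − 4 = 14).
4/5 of 14 = 11.20, rounded up to 12.

12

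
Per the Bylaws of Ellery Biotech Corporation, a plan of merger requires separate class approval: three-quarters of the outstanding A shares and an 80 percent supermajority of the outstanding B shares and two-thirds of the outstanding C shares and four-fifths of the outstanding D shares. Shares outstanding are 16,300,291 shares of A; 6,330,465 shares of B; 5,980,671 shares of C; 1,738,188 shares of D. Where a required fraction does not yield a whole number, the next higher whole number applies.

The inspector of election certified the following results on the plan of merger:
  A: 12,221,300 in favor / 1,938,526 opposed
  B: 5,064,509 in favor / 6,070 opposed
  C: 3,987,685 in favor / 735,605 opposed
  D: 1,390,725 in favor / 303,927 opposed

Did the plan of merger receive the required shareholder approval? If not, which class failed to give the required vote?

A: 3/4 of 16300291 = 12225218.25, rounded up to 12225219; 12,225,219 required, 12,221,300 in favor — not approved.
B: 4/5 of 6330465 = 5064372; 5,064,372 required, 5,064,509 in favor — approved.
C: 2/3 of 5980671 = 3987114; 3,987,114 required, 3,987,685 in favor — approved.
D: 4/5 of 1738188 = 1390550.40, rounded up to 1390551; 1,390,551 required, 1,390,725 in favor — approved.

Not approved — the A shares did not give the required vote.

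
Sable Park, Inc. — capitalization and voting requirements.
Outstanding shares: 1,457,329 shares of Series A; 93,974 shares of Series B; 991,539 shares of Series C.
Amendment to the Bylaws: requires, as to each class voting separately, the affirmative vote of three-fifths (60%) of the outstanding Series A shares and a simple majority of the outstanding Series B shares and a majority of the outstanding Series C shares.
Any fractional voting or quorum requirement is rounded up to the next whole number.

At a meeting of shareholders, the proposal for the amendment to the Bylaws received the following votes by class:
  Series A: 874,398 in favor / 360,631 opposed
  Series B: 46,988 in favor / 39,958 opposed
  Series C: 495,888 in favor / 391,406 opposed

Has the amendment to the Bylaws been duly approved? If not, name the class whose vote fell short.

Series A: 3/5 of 1457329 = 874397.40, rounded up to 874398; 874,398 required, 874,398 in favor — approved.
Series B: a majority of 93974 is 46988; 46,988 required, 46,988 in favor — approved.
Series C: a majority of 991539 is 495770; 495,770 required, 495,888 in favor — approved.

Approved — every class gave the required vote.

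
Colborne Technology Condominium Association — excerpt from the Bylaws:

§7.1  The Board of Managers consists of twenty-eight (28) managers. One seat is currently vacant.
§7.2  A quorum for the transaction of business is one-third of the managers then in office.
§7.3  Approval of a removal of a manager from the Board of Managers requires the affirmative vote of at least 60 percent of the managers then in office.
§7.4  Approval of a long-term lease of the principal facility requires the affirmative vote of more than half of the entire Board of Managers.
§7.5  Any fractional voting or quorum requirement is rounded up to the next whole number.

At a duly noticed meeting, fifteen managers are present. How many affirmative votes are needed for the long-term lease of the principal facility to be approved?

The long-term lease of the principal facility requires a majority of the entire Board of Managers (28).
A majority of 28 is 15.

15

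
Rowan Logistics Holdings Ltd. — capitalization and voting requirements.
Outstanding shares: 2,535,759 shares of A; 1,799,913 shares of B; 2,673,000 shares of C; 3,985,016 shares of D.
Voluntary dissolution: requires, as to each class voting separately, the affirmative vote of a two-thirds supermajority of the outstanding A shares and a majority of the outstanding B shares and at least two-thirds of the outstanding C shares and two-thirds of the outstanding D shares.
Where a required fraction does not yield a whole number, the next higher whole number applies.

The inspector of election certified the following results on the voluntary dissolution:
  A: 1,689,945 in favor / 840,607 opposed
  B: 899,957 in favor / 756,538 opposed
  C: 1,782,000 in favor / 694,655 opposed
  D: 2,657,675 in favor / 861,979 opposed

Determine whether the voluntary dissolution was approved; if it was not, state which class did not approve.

A: 2/3 of 2535759 = 1690506; 1,690,506 required, 1,689,945 in favor — not approved.
B: a majority of 1799913 is 899957; 899,957 required, 899,957 in favor — approved.
C: 2/3 of 2673000 = 1782000; 1,782,000 required, 1,782,000 in favor — approved.
D: 2/3 of 3985016 = 2656677.33, rounded up to 2656678; 2,656,678 required, 2,657,675 in favor — approved.

Not approved — the A shares did not give the required vote.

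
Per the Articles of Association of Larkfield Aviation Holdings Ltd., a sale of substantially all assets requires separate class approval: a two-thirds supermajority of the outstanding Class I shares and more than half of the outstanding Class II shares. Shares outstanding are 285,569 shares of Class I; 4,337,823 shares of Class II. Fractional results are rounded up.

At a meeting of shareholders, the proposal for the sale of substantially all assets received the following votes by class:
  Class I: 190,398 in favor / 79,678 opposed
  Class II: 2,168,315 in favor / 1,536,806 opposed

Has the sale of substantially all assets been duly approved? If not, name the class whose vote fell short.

Not approved — the Class II shares did not give the required vote.

Class I: 2/3 of 285569 = 190379.33, rounded up to 190380; 190,380 required, 190,398 in favor — approved.
Class II: a majority of 4337823 is 2168912; 2,168,912 required, 2,168,315 in favor — not approved.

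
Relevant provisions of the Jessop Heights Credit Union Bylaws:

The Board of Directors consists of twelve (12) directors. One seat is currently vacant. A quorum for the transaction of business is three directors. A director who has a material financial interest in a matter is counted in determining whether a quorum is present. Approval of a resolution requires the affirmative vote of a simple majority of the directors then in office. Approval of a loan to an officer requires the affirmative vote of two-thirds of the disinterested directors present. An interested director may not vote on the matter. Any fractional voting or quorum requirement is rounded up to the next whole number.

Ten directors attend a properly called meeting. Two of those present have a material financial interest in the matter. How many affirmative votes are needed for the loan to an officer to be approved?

6

The loan to an officer requires two-thirds of the disinterested directors present (10 − 2 = 8).
2/3 of 8 = 5.33, rounded up to 6.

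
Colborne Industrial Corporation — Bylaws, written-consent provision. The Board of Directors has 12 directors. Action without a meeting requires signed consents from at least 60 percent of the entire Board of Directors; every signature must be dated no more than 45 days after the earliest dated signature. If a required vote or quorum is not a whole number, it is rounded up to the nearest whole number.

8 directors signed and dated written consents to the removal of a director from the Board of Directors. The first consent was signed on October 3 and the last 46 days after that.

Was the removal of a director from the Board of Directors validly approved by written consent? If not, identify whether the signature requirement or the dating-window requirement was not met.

Not effective — dating-window requirement not satisfied.

Signatures required: at least 60 percent of 12 — 3/5 of 12 = 7.20, rounded up to 8, so 8 needed; 8 signed. Sufficient.
Dating window: the latest signature is 46 days after the earliest; the limit is 45 days. Outside the window.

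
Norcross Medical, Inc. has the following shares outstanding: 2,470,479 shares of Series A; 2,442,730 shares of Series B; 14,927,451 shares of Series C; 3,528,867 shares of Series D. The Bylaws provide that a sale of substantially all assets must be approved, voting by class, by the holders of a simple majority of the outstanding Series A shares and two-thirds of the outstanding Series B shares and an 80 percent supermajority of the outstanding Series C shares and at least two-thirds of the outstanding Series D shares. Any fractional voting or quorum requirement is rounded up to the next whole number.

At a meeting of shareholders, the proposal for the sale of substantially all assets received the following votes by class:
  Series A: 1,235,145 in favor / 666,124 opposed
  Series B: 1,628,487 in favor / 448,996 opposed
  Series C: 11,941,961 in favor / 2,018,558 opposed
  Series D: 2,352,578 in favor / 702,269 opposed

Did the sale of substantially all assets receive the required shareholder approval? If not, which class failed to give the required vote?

Series A: a majority of 2470479 is 1235240; 1,235,240 required, 1,235,145 in favor — not approved.
Series B: 2/3 of 2442730 = 1628486.67, rounded up to 1628487; 1,628,487 required, 1,628,487 in favor — approved.
Series C: 4/5 of 14927451 = 11941960.80, rounded up to 11941961; 11,941,961 required, 11,941,961 in favor — approved.
Series D: 2/3 of 3528867 = 2352578; 2,352,578 required, 2,352,578 in favor — approved.

Not approved — the Series A shares did not give the required vote.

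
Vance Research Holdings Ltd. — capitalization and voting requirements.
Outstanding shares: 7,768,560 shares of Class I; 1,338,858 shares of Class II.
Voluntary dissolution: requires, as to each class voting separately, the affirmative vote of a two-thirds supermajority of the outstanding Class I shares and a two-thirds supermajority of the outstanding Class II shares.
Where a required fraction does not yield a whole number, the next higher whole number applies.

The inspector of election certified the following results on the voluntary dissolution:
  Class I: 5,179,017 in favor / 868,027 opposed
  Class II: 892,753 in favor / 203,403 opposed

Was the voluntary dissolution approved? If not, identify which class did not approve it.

Class I: 2/3 of 7768560 = 5179040; 5,179,040 required, 5,179,017 in favor — not approved.
Class II: 2/3 of 1338858 = 892572; 892,572 required, 892,753 in favor — approved.

Not approved — the Class I shares did not give the required vote.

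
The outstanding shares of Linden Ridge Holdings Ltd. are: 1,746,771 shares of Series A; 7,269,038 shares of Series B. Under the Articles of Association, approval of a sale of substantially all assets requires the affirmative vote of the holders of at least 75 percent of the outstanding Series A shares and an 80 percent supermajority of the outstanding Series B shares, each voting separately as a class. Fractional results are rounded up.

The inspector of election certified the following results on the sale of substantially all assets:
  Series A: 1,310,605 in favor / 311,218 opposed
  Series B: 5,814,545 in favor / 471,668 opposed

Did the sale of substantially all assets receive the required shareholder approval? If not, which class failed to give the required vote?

Not approved — the Series B shares did not give the required vote.

Series A: 3/4 of 1746771 = 1310078.25, rounded up to 1310079; 1,310,079 required, 1,310,605 in favor — approved.
Series B: 4/5 of 7269038 = 5815230.40, rounded up to 5815231; 5,815,231 required, 5,814,545 in favor — not approved.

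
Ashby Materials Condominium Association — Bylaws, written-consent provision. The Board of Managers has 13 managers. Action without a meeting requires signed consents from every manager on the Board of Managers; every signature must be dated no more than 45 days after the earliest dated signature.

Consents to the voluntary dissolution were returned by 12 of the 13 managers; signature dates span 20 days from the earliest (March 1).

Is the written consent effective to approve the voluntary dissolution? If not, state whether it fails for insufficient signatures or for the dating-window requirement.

Not effective — insufficient signatures.

Signatures required: the unanimous vote of 13 — unanimous means all 13, so 13 needed; 12 signed. Insufficient.
Dating window: the latest signature is 20 days after the earliest; the limit is 45 days. Within the window.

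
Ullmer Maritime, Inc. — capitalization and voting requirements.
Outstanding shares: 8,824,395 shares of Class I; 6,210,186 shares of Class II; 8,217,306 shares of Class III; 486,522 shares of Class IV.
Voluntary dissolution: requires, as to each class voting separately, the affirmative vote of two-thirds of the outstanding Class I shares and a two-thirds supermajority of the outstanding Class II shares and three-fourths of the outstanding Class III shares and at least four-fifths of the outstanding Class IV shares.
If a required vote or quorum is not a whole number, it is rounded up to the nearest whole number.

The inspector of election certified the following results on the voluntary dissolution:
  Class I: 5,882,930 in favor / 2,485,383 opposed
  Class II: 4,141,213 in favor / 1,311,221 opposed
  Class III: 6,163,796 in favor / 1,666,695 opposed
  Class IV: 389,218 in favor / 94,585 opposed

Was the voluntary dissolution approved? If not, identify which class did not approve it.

Approved — every class gave the required vote.

Class I: 2/3 of 8824395 = 5882930; 5,882,930 required, 5,882,930 in favor — approved.
Class II: 2/3 of 6210186 = 4140124; 4,140,124 required, 4,141,213 in favor — approved.
Class III: 3/4 of 8217306 = 6162979.50, rounded up to 6162980; 6,162,980 required, 6,163,796 in favor — approved.
Class IV: 4/5 of 486522 = 389217.60, rounded up to 389218; 389,218 required, 389,218 in favor — approved.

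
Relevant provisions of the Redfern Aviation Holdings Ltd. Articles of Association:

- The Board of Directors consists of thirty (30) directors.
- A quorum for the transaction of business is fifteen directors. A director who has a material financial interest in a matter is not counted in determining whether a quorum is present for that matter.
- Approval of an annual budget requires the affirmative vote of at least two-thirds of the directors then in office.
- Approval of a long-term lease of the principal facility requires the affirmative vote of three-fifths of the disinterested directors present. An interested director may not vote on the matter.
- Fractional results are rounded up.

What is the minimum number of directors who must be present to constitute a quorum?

15

The quorum is fixed at 15.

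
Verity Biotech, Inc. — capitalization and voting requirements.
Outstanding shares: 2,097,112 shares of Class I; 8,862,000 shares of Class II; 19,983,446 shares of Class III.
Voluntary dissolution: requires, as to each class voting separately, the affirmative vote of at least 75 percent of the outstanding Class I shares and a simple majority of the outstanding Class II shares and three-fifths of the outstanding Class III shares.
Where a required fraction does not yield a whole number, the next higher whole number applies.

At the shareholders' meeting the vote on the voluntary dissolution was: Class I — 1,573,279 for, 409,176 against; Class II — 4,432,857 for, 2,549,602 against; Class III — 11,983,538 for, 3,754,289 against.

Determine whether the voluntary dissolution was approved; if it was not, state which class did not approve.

Not approved — the Class III shares did not give the required vote.

Class I: 3/4 of 2097112 = 1572834; 1,572,834 required, 1,573,279 in favor — approved.
Class II: a majority of 8862000 is 4431001; 4,431,001 required, 4,432,857 in favor — approved.
Class III: 3/5 of 19983446 = 11990067.60, rounded up to 11990068; 11,990,068 required, 11,983,538 in favor — not approved.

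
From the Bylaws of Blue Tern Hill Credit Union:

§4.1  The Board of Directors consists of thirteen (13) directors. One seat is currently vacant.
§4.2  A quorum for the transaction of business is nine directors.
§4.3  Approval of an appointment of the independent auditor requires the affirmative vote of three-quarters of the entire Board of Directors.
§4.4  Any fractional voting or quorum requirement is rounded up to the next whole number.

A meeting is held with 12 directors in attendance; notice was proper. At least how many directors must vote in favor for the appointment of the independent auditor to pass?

The appointment of the independent auditor requires three-fourths of the entire Board of Directors (13).
3/4 of 13 = 9.75, rounded up to 10.

10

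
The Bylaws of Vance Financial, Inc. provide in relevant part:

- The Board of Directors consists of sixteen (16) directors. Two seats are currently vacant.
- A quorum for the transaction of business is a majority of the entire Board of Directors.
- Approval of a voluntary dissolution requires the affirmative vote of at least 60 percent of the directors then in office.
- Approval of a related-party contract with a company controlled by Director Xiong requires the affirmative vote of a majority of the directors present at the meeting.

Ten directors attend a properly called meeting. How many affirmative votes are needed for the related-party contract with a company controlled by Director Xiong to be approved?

6

The related-party contract with a company controlled by Director Xiong requires a majority of the directors present (10).
A majority of 10 is 6.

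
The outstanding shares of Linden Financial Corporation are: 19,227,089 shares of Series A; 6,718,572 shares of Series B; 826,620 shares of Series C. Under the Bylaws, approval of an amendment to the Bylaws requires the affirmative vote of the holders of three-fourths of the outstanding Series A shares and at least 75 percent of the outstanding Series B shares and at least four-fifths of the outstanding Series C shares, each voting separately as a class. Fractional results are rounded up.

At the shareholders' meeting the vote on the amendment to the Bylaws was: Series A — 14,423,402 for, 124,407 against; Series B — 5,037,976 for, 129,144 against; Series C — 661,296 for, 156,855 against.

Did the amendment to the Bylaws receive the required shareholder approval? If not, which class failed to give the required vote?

Not approved — the Series B shares did not give the required vote.

Series A: 3/4 of 19227089 = 14420316.75, rounded up to 14420317; 14,420,317 required, 14,423,402 in favor — approved.
Series B: 3/4 of 6718572 = 5038929; 5,038,929 required, 5,037,976 in favor — not approved.
Series C: 4/5 of 826620 = 661296; 661,296 required, 661,296 in favor — approved.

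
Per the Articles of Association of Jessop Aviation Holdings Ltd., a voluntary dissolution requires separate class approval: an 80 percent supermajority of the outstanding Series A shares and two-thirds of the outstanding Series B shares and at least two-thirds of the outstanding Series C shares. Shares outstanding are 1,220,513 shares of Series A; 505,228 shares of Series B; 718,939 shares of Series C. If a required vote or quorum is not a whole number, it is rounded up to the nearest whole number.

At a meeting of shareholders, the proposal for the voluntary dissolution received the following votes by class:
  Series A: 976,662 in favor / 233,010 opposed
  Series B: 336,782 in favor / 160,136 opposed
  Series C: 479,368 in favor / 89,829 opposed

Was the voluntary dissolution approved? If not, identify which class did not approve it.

Not approved — the Series B shares did not give the required vote.

Series A: 4/5 of 1220513 = 976410.40, rounded up to 976411; 976,411 required, 976,662 in favor — approved.
Series B: 2/3 of 505228 = 336818.67, rounded up to 336819; 336,819 required, 336,782 in favor — not approved.
Series C: 2/3 of 718939 = 479292.67, rounded up to 479293; 479,293 required, 479,368 in favor — approved.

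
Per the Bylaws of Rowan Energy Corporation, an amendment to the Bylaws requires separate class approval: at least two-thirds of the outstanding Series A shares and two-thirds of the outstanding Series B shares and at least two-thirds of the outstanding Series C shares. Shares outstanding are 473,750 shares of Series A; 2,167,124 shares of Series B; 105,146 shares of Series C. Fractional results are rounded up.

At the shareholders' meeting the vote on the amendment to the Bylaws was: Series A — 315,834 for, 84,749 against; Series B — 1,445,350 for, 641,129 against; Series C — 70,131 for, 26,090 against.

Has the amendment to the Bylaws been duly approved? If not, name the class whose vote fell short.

Series A: 2/3 of 473750 = 315833.33, rounded up to 315834; 315,834 required, 315,834 in favor — approved.
Series B: 2/3 of 2167124 = 1444749.33, rounded up to 1444750; 1,444,750 required, 1,445,350 in favor — approved.
Series C: 2/3 of 105146 = 70097.33, rounded up to 70098; 70,098 required, 70,131 in favor — approved.

Approved — every class gave the required vote.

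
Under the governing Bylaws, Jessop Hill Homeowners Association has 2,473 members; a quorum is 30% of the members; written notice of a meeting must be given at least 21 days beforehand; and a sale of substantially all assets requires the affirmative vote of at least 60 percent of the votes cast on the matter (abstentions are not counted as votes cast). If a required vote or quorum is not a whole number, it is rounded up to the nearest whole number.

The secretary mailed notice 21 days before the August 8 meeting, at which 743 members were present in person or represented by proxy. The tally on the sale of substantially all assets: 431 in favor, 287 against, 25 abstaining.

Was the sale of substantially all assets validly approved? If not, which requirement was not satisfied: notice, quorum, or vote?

Valid — all requirements satisfied.

Notice: 21 days given; 21 required. Satisfied.
Quorum: 30% of 2,473 = 741.90, rounded up to 742; 743 present. Satisfied.
Vote: requires three-fifths of the votes cast (743 − 25 abstaining = 718); 3/5 of 718 = 430.80, rounded up to 431, so 431 needed; 431 in favor. Satisfied.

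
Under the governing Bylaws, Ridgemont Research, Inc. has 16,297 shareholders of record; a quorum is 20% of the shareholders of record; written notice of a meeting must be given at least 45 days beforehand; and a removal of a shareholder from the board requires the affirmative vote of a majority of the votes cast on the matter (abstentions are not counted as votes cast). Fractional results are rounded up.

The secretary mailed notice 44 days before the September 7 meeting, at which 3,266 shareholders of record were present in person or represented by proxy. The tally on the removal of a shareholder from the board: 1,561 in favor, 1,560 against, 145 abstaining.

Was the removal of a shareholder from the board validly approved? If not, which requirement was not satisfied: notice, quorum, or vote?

Notice: 44 days given; 45 required. Not satisfied.
Quorum: 20% of 16,297 = 3,259.40, rounded up to 3,260; 3,266 present. Satisfied.
Vote: requires a majority of the votes cast (3,266 − 145 abstaining = 3,121); a majority of 3121 is 1561, so 1,561 needed; 1,561 in favor. Satisfied.

Invalid — notice requirement not satisfied.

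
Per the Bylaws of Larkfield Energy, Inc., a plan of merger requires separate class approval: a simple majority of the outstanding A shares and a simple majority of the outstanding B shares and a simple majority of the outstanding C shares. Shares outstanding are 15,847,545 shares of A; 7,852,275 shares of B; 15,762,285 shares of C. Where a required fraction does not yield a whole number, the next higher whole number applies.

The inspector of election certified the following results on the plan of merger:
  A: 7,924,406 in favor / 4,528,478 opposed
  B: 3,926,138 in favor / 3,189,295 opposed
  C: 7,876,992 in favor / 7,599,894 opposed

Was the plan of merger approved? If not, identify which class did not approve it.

A: a majority of 15847545 is 7923773; 7,923,773 required, 7,924,406 in favor — approved.
B: a majority of 7852275 is 3926138; 3,926,138 required, 3,926,138 in favor — approved.
C: a majority of 15762285 is 7881143; 7,881,143 required, 7,876,992 in favor — not approved.

Not approved — the C shares did not give the required vote.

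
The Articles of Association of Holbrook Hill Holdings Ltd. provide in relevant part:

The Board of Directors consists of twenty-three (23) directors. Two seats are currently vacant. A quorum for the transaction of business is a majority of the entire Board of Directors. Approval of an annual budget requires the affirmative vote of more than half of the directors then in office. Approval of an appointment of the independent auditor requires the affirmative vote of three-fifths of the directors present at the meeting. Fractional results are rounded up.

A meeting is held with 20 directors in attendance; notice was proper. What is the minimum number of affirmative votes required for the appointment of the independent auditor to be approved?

12

The appointment of the independent auditor requires three-fifths of the directors present (20).
3/5 of 20 = 12.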